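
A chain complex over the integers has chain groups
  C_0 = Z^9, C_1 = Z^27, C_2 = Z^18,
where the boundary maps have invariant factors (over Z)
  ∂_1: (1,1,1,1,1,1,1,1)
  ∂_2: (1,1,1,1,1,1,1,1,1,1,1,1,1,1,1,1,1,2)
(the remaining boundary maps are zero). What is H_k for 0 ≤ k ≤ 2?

H_0: b_0 = 9 − 0 − 8 = 1; torsion from ∂_1 factors > 1: none. So H_0 = Z.
H_1: b_1 = 27 − 8 − 18 = 1; torsion from ∂_2 factors > 1: [2]. So H_1 = Z ⊕ Z/2.
H_2: b_2 = 18 − 18 − 0 = 0; torsion from ∂_3 factors > 1: none. So H_2 = 0.

H_0 = Z,  H_1 = Z ⊕ Z/2,  H_2 = 0.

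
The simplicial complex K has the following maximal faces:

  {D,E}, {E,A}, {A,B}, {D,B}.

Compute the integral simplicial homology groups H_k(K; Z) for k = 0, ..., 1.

K has 4 vertices, 4 edges.
rank ∂_0 = 0, rank ∂_1 = 3 ⇒ b_0 = 4 − 0 − 3 = 1; all invariant factors of ∂_1 are 1 so no torsion. So H_0 = Z.
rank ∂_1 = 3, rank ∂_2 = 0 ⇒ b_1 = 4 − 3 − 0 = 1. So H_1 = Z.

H_0 = Z,  H_1 = Z.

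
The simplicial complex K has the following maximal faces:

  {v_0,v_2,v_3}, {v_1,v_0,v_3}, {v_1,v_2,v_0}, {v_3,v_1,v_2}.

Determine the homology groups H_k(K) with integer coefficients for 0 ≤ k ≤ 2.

Order the vertices as v_0 < v_1 < v_2 < v_3. Listing each simplex with vertices in this order, K has dimension 2 with simplices:

  0-simplices (4): [v_0], [v_1], [v_2], [v_3]
  1-simplices (6): [v_0,v_1], [v_0,v_2], [v_0,v_3], [v_1,v_2], [v_1,v_3], [v_2,v_3]
  2-simplices (4): [v_0,v_1,v_2], [v_0,v_1,v_3], [v_0,v_2,v_3], [v_1,v_2,v_3]

so the chain groups are C_0 ≅ Z^4, C_1 ≅ Z^6, C_2 ≅ Z^4.

The boundary map ∂_1: C_1 → C_0 maps an edge to its endpoints' difference, ∂[p,q] = q − p. For instance
  ∂[v_2,v_3] = [v_3] − [v_2].
The 4×6 boundary matrix has rank 3 and Smith normal form diag(1,1,1).

∂_2: C_2 → C_1 acts by ∂[p,q,r] = [q,r] − [p,r] + [p,q]. For instance
  ∂[v_0,v_1,v_2] = [v_1,v_2] − [v_0,v_2] + [v_0,v_1],
  ∂[v_1,v_2,v_3] = [v_2,v_3] − [v_1,v_3] + [v_1,v_2].
The 6×4 boundary matrix has rank 3 and Smith normal form diag(1,1,1).

Computing H_k = (kernel of ∂_k) / (image of ∂_{k+1}):

  H_0: rank C_0 − rank ∂_1 = 4 − 3 = 1, and the invariant factors of ∂_1 are all 1, so H_0 = Z.
  H_1: rank ker ∂_1 − rank ∂_2 = (6 − 3) − 3 = 0, and the invariant factors of ∂_2 are all 1, so H_1 = 0.
  H_2: rank ker ∂_2 − rank ∂_3 = (4 − 3) − 0 = 1, and there is no ∂_3, so H_2 = Z.

(K is a triangulation of the 2-sphere S^2.)

H_0 = Z,  H_1 = 0,  H_2 = Z.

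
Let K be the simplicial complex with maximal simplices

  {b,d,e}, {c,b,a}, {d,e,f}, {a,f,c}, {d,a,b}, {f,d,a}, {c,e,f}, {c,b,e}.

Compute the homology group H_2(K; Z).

H_2 ≅ Z.

Order the vertices as a < b < c < d < e < f. Listing each simplex with vertices in this order, K has dimension 2 with simplices:

  0-simplices (6): a, b, c, d, e, f
  1-simplices (12): ab, ac, ad, af, bc, bd, be, ce, cf, de, df, ef
  2-simplices (8): abc, abd, acf, adf, bce, bde, cef, def

so the chain groups are C_0 ≅ Z^6, C_1 ≅ Z^12, C_2 ≅ Z^8.

∂_1: C_1 → C_0 is given by ∂[p,q] = [q] − [p]. For instance
  ∂de = e − d.
The 6×12 boundary matrix has rank 5 and Smith normal form diag(1,1,1,1,1).

∂_2: C_2 → C_1 maps a triangle to the signed sum of its edges. For instance
  ∂def = ef − df + de,
  ∂bde = de − be + bd.
As a 12×8 matrix over Z this has rank 7, with invariant factors (1,1,1,1,1,1,1).

From H_k ≅ ker(∂_k) / im(∂_{k+1}) we obtain:

  H_2: rank ker ∂_2 − rank ∂_3 = (8 − 7) − 0 = 1, and there is no ∂_3, so H_2 ≅ Z.

(K is a triangulation of the 2-sphere S^2.)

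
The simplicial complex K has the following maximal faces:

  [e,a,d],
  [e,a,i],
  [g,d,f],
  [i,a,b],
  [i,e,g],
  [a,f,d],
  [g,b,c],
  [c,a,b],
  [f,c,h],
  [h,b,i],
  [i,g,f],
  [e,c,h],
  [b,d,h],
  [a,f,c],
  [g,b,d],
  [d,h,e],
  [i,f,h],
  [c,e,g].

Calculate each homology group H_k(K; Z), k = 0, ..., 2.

H_0 = Z,  H_1 = Z^2,  H_2 = Z.

Fix the vertex order a < b < c < d < e < f < g < h < i and write every simplex with vertices in increasing order. Then dim K = 2 and the simplices of K are:

  0-simplices (9): a, b, c, d, e, f, g, h, i
  1-simplices (27): ab, ac, ad, ae, af, ai, bc, bd, bg, bh, bi, ce, cf, cg, ch, de, df, dg, dh, eg, eh, ei, fg, fh, fi, gi, hi
  2-simplices (18): abc, abi, acf, ade, adf, aei, bcg, bdg, bdh, bhi, ceg, ceh, cfh, deh, dfg, egi, fgi, fhi

Hence C_0 ≅ Z^9, C_1 ≅ Z^27, C_2 ≅ Z^18.

The boundary map ∂_1: C_1 → C_0 is given by ∂[p,q] = [q] − [p].
The resulting 9×27 matrix has rank 8, and its Smith normal form has invariant factors (1,1,1,1,1,1,1,1).

∂_2: C_2 → C_1 acts by ∂[p,q,r] = [q,r] − [p,r] + [p,q]. For instance
  ∂ade = de − ae + ad,
  ∂bdg = dg − bg + bd.
This gives a 27×18 integer matrix of rank 17; reducing to Smith normal form yields diagonal entries (1,1,1,1,1,1,1,1,1,1,1,1,1,1,1,1,1).

Reading off H_k = ker ∂_k / im ∂_{k+1}:

  H_0: rank C_0 − rank ∂_1 = 9 − 8 = 1, and the invariant factors of ∂_1 are all 1, so H_0 ≅ Z.
  H_1: rank ker ∂_1 − rank ∂_2 = (27 − 8) − 17 = 2, and the invariant factors of ∂_2 are all 1, so H_1 ≅ Z^2.
  H_2: rank ker ∂_2 − rank ∂_3 = (18 − 17) − 0 = 1, and there is no ∂_3, so H_2 ≅ Z.

As a check, the Euler characteristic is 9 − 27 + 18 = 0, which agrees with 1 − 2 + 1 = 0.
(K is a triangulation of the torus T^2.)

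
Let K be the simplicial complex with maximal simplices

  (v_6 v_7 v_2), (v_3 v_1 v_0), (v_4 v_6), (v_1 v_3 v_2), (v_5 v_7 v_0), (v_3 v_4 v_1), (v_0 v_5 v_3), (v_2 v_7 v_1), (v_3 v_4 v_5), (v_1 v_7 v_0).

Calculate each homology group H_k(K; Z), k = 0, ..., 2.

Take the total order v_0 < v_1 < v_2 < v_3 < v_4 < v_5 < v_6 < v_7 on the vertex set. Then K (dimension 2) consists of the simplices:

  0-simplices (8): [v_0], [v_1], [v_2], [v_3], [v_4], [v_5], [v_6], [v_7]
  1-simplices (17): (17 of them)
  2-simplices (9): [v_0,v_1,v_3], [v_0,v_1,v_7], [v_0,v_3,v_5], [v_0,v_5,v_7], [v_1,v_2,v_3], [v_1,v_2,v_7], [v_1,v_3,v_4], [v_2,v_6,v_7], [v_3,v_4,v_5]

giving chain groups C_0 ≅ Z^8, C_1 ≅ Z^17, C_2 ≅ Z^9.

Boundary ∂_1: C_1 → C_0 is given by ∂[p,q] = [q] − [p].
The resulting 8×17 matrix has rank 7, and its Smith normal form has invariant factors (1,1,1,1,1,1,1).

The boundary map ∂_2: C_2 → C_1 maps a triangle to the signed sum of its edges. For instance
  ∂[v_2,v_6,v_7] = [v_6,v_7] − [v_2,v_7] + [v_2,v_6],
  ∂[v_1,v_3,v_4] = [v_3,v_4] − [v_1,v_4] + [v_1,v_3].
The resulting 17×9 matrix has rank 9, and its Smith normal form has invariant factors (1,1,1,1,1,1,1,1,1).

Reading off H_k = ker ∂_k / im ∂_{k+1}:

  H_0: rank C_0 − rank ∂_1 = 8 − 7 = 1, and the invariant factors of ∂_1 are all 1, so H_0 = Z.
  H_1: rank ker ∂_1 − rank ∂_2 = (17 − 7) − 9 = 1, and the invariant factors of ∂_2 are all 1, so H_1 = Z.
  H_2: rank ker ∂_2 − rank ∂_3 = (9 − 9) − 0 = 0, and there is no ∂_3, so H_2 = 0.

H_0 = Z,  H_1 = Z,  H_2 = 0.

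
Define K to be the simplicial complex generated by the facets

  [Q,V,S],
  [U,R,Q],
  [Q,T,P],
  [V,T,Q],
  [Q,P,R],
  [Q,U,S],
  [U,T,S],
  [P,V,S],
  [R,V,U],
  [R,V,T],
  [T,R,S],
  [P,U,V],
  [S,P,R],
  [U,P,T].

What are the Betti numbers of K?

b_0 = 1, b_1 = 2, b_2 = 1.

Order the vertices as P < Q < R < S < T < U < V. Listing each simplex with vertices in this order, K has dimension 2 with simplices:

  0-simplices (7): P, Q, R, S, T, U, V
  1-simplices (21): PQ, PR, PS, PT, PU, PV, QR, QS, QT, QU, QV, RS, RT, RU, RV, ST, SU, SV, TU, TV, UV
  2-simplices (14): PQR, PQT, PRS, PSV, PTU, PUV, QRU, QSU, QSV, QTV, RST, RTV, RUV, STU

Hence C_0 ≅ Z^7, C_1 ≅ Z^21, C_2 ≅ Z^14.

The boundary map ∂_1: C_1 → C_0 is given by ∂[p,q] = [q] − [p].
The 7×21 boundary matrix has rank 6 and Smith normal form diag(1,1,1,1,1,1).

∂_2: C_2 → C_1 maps a triangle to the signed sum of its edges. For instance
  ∂PQT = QT − PT + PQ,
  ∂QRU = RU − QU + QR.
The 21×14 boundary matrix has rank 13 and Smith normal form diag(1,1,1,1,1,1,1,1,1,1,1,1,1).

Now H_k = ker ∂_k / im ∂_{k+1}, so:

  H_0: rank C_0 − rank ∂_1 = 7 − 6 = 1, and the invariant factors of ∂_1 are all 1, so H_0 = Z.
  H_1: rank ker ∂_1 − rank ∂_2 = (21 − 6) − 13 = 2, and the invariant factors of ∂_2 are all 1, so H_1 = Z^2.
  H_2: rank ker ∂_2 − rank ∂_3 = (14 − 13) − 0 = 1, and there is no ∂_3, so H_2 = Z.

As a check, the Euler characteristic is 7 − 21 + 14 = 0, which agrees with 1 − 2 + 1 = 0.

Hence the Betti numbers are b_0 = 1, b_1 = 2, b_2 = 1.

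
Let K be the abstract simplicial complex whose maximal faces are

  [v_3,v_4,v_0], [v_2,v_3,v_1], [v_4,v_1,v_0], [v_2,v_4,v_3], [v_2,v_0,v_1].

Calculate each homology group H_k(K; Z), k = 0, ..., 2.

H_0 ≅ Z,  H_1 ≅ Z,  H_2 = 0.

Order the vertices as v_0 < v_1 < v_2 < v_3 < v_4. Listing each simplex with vertices in this order, K has dimension 2 with simplices:

  0-simplices (5): [v_0], [v_1], [v_2], [v_3], [v_4]
  1-simplices (10): [v_0,v_1], [v_0,v_2], [v_0,v_3], [v_0,v_4], [v_1,v_2], [v_1,v_3], [v_1,v_4], [v_2,v_3], [v_2,v_4], [v_3,v_4]
  2-simplices (5): [v_0,v_1,v_2], [v_0,v_1,v_4], [v_0,v_3,v_4], [v_1,v_2,v_3], [v_2,v_3,v_4]

giving chain groups C_0 ≅ Z^5, C_1 ≅ Z^10, C_2 ≅ Z^5.

Boundary ∂_1: C_1 → C_0 maps an edge to its endpoints' difference, ∂[p,q] = q − p. For instance
  ∂[v_1,v_4] = [v_4] − [v_1].
As a 5×10 matrix over Z this has rank 4, with invariant factors (1,1,1,1).

∂_2: C_2 → C_1 maps a triangle to the signed sum of its edges. For instance
  ∂[v_0,v_1,v_4] = [v_1,v_4] − [v_0,v_4] + [v_0,v_1],
  ∂[v_0,v_1,v_2] = [v_1,v_2] − [v_0,v_2] + [v_0,v_1].
The resulting 10×5 matrix has rank 5, and its Smith normal form has invariant factors (1,1,1,1,1).

Reading off H_k = ker ∂_k / im ∂_{k+1}:

  H_0: rank C_0 − rank ∂_1 = 5 − 4 = 1, and the invariant factors of ∂_1 are all 1, so H_0 = Z.
  H_1: rank ker ∂_1 − rank ∂_2 = (10 − 4) − 5 = 1, and the invariant factors of ∂_2 are all 1, so H_1 = Z.
  H_2: rank ker ∂_2 − rank ∂_3 = (5 − 5) − 0 = 0, and there is no ∂_3, so H_2 = 0.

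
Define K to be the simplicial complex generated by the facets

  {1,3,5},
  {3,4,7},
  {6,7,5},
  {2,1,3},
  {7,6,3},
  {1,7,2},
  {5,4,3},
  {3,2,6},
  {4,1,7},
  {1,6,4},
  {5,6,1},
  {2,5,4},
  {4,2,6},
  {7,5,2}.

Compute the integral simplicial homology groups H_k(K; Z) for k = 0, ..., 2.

H_0 ≅ Z,  H_1 ≅ Z^2,  H_2 ≅ Z.

Fix the vertex order 1 < 2 < 3 < 4 < 5 < 6 < 7 and write every simplex with vertices in increasing order. Then dim K = 2 and the simplices of K are:

  0-simplices (7): [1], [2], [3], [4], [5], [6], [7]
  1-simplices (21): [1,2], [1,3], [1,4], [1,5], [1,6], [1,7], [2,3], [2,4], [2,5], [2,6], [2,7], [3,4], [3,5], [3,6], [3,7], [4,5], [4,6], [4,7], [5,6], [5,7], [6,7]
  2-simplices (14): [1,2,3], [1,2,7], [1,3,5], [1,4,6], [1,4,7], [1,5,6], [2,3,6], [2,4,5], [2,4,6], [2,5,7], [3,4,5], [3,4,7], [3,6,7], [5,6,7]

Hence C_0 ≅ Z^7, C_1 ≅ Z^21, C_2 ≅ Z^14.

∂_1: C_1 → C_0 sends each edge [p,q] (with p < q) to q − p. For instance
  ∂[4,7] = [7] − [4].
This gives a 7×21 integer matrix of rank 6; reducing to Smith normal form yields diagonal entries (1,1,1,1,1,1).

Boundary ∂_2: C_2 → C_1 maps a triangle to the signed sum of its edges. For instance
  ∂[2,3,6] = [3,6] − [2,6] + [2,3],
  ∂[2,5,7] = [5,7] − [2,7] + [2,5].
As a 21×14 matrix over Z this has rank 13, with invariant factors (1,1,1,1,1,1,1,1,1,1,1,1,1).

Now H_k = ker ∂_k / im ∂_{k+1}, so:

  H_0: rank C_0 − rank ∂_1 = 7 − 6 = 1, and the invariant factors of ∂_1 are all 1, so H_0 ≅ Z.
  H_1: rank ker ∂_1 − rank ∂_2 = (21 − 6) − 13 = 2, and the invariant factors of ∂_2 are all 1, so H_1 ≅ Z^2.
  H_2: rank ker ∂_2 − rank ∂_3 = (14 − 13) − 0 = 1, and there is no ∂_3, so H_2 ≅ Z.

(K is a triangulation of the torus T^2.)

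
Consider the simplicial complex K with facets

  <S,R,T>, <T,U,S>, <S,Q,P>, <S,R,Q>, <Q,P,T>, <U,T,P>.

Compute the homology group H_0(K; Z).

H_0 ≅ Z.

Take the total order P < Q < R < S < T < U on the vertex set. Then K (dimension 2) consists of the simplices:

  0-simplices (6): P, Q, R, S, T, U
  1-simplices (12): PQ, PS, PT, PU, QR, QS, QT, RS, RT, ST, SU, TU
  2-simplices (6): PQS, PQT, PTU, QRS, RST, STU

so the chain groups are C_0 ≅ Z^6, C_1 ≅ Z^12, C_2 ≅ Z^6.

∂_1: C_1 → C_0 sends each edge [p,q] (with p < q) to q − p. For instance
  ∂PS = S − P.
This gives a 6×12 integer matrix of rank 5; reducing to Smith normal form yields diagonal entries (1,1,1,1,1).

∂_2: C_2 → C_1 acts by ∂[p,q,r] = [q,r] − [p,r] + [p,q]. For instance
  ∂PQS = QS − PS + PQ,
  ∂STU = TU − SU + ST.
The resulting 12×6 matrix has rank 6, and its Smith normal form has invariant factors (1,1,1,1,1,1).

Computing H_k = (kernel of ∂_k) / (image of ∂_{k+1}):

  H_0: rank C_0 − rank ∂_1 = 6 − 5 = 1, and the invariant factors of ∂_1 are all 1, so H_0 = Z.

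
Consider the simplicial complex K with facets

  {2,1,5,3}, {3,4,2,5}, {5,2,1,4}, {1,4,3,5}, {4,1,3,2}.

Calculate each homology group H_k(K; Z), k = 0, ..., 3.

H_0 ≅ Z,  H_1 = 0,  H_2 = 0,  H_3 ≅ Z.

We work with the vertex ordering 1 < 2 < 3 < 4 < 5. The simplices of K, each written with vertices in increasing order, are:

  0-simplices (5): [1], [2], [3], [4], [5]
  1-simplices (10): [1,2], [1,3], [1,4], [1,5], [2,3], [2,4], [2,5], [3,4], [3,5], [4,5]
  2-simplices (10): [1,2,3], [1,2,4], [1,2,5], [1,3,4], [1,3,5], [1,4,5], [2,3,4], [2,3,5], [2,4,5], [3,4,5]
  3-simplices (5): [1,2,3,4], [1,2,3,5], [1,2,4,5], [1,3,4,5], [2,3,4,5]

so the chain groups are C_0 ≅ Z^5, C_1 ≅ Z^10, C_2 ≅ Z^10, C_3 ≅ Z^5.

The boundary map ∂_1: C_1 → C_0 sends each edge [p,q] (with p < q) to q − p. For instance
  ∂[2,5] = [5] − [2].
The resulting 5×10 matrix has rank 4, and its Smith normal form has invariant factors (1,1,1,1).

The boundary map ∂_2: C_2 → C_1 maps a triangle to the signed sum of its edges. For instance
  ∂[1,2,3] = [2,3] − [1,3] + [1,2],
  ∂[3,4,5] = [4,5] − [3,5] + [3,4].
The 10×10 boundary matrix has rank 6 and Smith normal form diag(1,1,1,1,1,1).

∂_3: C_3 → C_2 sends each 3-simplex σ to the alternating sum Σ_i (−1)^i (σ with its i-th vertex removed). For instance
  ∂[1,2,3,4] = [2,3,4] − [1,3,4] + [1,2,4] − [1,2,3],
  ∂[1,2,3,5] = [2,3,5] − [1,3,5] + [1,2,5] − [1,2,3].
As a 10×5 matrix over Z this has rank 4, with invariant factors (1,1,1,1).

Reading off H_k = ker ∂_k / im ∂_{k+1}:

  H_0: rank C_0 − rank ∂_1 = 5 − 4 = 1, and the invariant factors of ∂_1 are all 1, so H_0 = Z.
  H_1: rank ker ∂_1 − rank ∂_2 = (10 − 4) − 6 = 0, and the invariant factors of ∂_2 are all 1, so H_1 = 0.
  H_2: rank ker ∂_2 − rank ∂_3 = (10 − 6) − 4 = 0, and the invariant factors of ∂_3 are all 1, so H_2 = 0.
  H_3: rank ker ∂_3 − rank ∂_4 = (5 − 4) − 0 = 1, and there is no ∂_4, so H_3 = Z.

As a check, the Euler characteristic is 5 − 10 + 10 − 5 = 0, which agrees with 1 − 0 + 0 − 1 = 0.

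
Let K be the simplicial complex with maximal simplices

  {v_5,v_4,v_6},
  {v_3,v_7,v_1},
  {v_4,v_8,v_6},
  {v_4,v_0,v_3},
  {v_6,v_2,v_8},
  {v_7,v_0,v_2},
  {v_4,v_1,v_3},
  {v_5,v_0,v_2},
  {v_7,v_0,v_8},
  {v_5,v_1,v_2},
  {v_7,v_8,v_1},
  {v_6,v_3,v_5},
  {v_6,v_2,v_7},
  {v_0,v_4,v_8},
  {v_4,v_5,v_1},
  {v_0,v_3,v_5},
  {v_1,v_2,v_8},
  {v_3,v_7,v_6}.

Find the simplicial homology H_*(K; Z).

We work with the vertex ordering v_0 < v_1 < v_2 < v_3 < v_4 < v_5 < v_6 < v_7 < v_8. The simplices of K, each written with vertices in increasing order, are:

  0-simplices (9): [v_0], [v_1], [v_2], [v_3], [v_4], [v_5], [v_6], [v_7], [v_8]
  1-simplices (27): (27 of them)
  2-simplices (18): (18 of them)

so the chain groups are C_0 ≅ Z^9, C_1 ≅ Z^27, C_2 ≅ Z^18.

The boundary map ∂_1: C_1 → C_0 is given by ∂[p,q] = [q] − [p]. For instance
  ∂[v_1,v_3] = [v_3] − [v_1].
This gives a 9×27 integer matrix of rank 8; reducing to Smith normal form yields diagonal entries (1,1,1,1,1,1,1,1).

∂_2: C_2 → C_1 acts by ∂[p,q,r] = [q,r] − [p,r] + [p,q]. For instance
  ∂[v_0,v_3,v_5] = [v_3,v_5] − [v_0,v_5] + [v_0,v_3],
  ∂[v_1,v_4,v_5] = [v_4,v_5] − [v_1,v_5] + [v_1,v_4].
As a 27×18 matrix over Z this has rank 18, with invariant factors (1,1,1,1,1,1,1,1,1,1,1,1,1,1,1,1,1,2).

Reading off H_k = ker ∂_k / im ∂_{k+1}:

  H_0: rank C_0 − rank ∂_1 = 9 − 8 = 1, and the invariant factors of ∂_1 are all 1, so H_0 = Z.
  H_1: rank ker ∂_1 − rank ∂_2 = (27 − 8) − 18 = 1, and ∂_2 has invariant factor 2 > 1, so H_1 = Z ⊕ Z/2.
  H_2: rank ker ∂_2 − rank ∂_3 = (18 − 18) − 0 = 0, and there is no ∂_3, so H_2 = 0.

(K is a triangulation of the Klein bottle.)

H_0 ≅ Z,  H_1 ≅ Z ⊕ Z/2,  H_2 = 0.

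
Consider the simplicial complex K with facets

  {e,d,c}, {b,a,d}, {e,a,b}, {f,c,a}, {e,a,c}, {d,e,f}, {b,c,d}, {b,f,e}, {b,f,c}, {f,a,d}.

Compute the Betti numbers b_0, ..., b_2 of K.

Fix the vertex order a < b < c < d < e < f and write every simplex with vertices in increasing order. Then dim K = 2 and the simplices of K are:

  0-simplices (6): a, b, c, d, e, f
  1-simplices (15): ab, ac, ad, ae, af, bc, bd, be, bf, cd, ce, cf, de, df, ef
  2-simplices (10): abd, abe, ace, acf, adf, bcd, bcf, bef, cde, def

giving chain groups C_0 ≅ Z^6, C_1 ≅ Z^15, C_2 ≅ Z^10.

∂_1: C_1 → C_0 is given by ∂[p,q] = [q] − [p].
This gives a 6×15 integer matrix of rank 5; reducing to Smith normal form yields diagonal entries (1,1,1,1,1).

The boundary map ∂_2: C_2 → C_1 acts by ∂[p,q,r] = [q,r] − [p,r] + [p,q]. For instance
  ∂bef = ef − bf + be,
  ∂cde = de − ce + cd.
The resulting 15×10 matrix has rank 10, and its Smith normal form has invariant factors (1,1,1,1,1,1,1,1,1,2).

From H_k ≅ ker(∂_k) / im(∂_{k+1}) we obtain:

  H_0: rank C_0 − rank ∂_1 = 6 − 5 = 1, and the invariant factors of ∂_1 are all 1, so H_0 = Z.
  H_1: rank ker ∂_1 − rank ∂_2 = (15 − 5) − 10 = 0, and ∂_2 has invariant factor 2 > 1, so H_1 = Z_2.
  H_2: rank ker ∂_2 − rank ∂_3 = (10 − 10) − 0 = 0, and there is no ∂_3, so H_2 = 0.

As a check, the Euler characteristic is 6 − 15 + 10 = 1, which agrees with 1 − 0 + 0 = 1.

Hence the Betti numbers are b_0 = 1, b_1 = 0, b_2 = 0.

b_0 = 1, b_1 = 0, b_2 = 0.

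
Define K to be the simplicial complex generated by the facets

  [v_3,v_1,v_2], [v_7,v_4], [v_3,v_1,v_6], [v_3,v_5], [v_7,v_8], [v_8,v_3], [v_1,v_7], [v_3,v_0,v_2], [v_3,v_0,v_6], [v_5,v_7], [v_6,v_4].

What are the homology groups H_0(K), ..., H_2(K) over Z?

H_0 ≅ Z,  H_1 ≅ Z^3,  H_2 = 0.

Take the total order v_0 < v_1 < v_2 < v_3 < v_4 < v_5 < v_6 < v_7 < v_8 on the vertex set. Then K (dimension 2) consists of the simplices:

  0-simplices (9): [v_0], [v_1], [v_2], [v_3], [v_4], [v_5], [v_6], [v_7], [v_8]
  1-simplices (15): (15 of them)
  2-simplices (4): [v_0,v_2,v_3], [v_0,v_3,v_6], [v_1,v_2,v_3], [v_1,v_3,v_6]

so the chain groups are C_0 ≅ Z^9, C_1 ≅ Z^15, C_2 ≅ Z^4.

The boundary map ∂_1: C_1 → C_0 is given by ∂[p,q] = [q] − [p].
The resulting 9×15 matrix has rank 8, and its Smith normal form has invariant factors (1,1,1,1,1,1,1,1).

The boundary map ∂_2: C_2 → C_1 maps a triangle to the signed sum of its edges. For instance
  ∂[v_0,v_2,v_3] = [v_2,v_3] − [v_0,v_3] + [v_0,v_2],
  ∂[v_1,v_2,v_3] = [v_2,v_3] − [v_1,v_3] + [v_1,v_2].
The resulting 15×4 matrix has rank 4, and its Smith normal form has invariant factors (1,1,1,1).

Computing H_k = (kernel of ∂_k) / (image of ∂_{k+1}):

  H_0: rank C_0 − rank ∂_1 = 9 − 8 = 1, and the invariant factors of ∂_1 are all 1, so H_0 ≅ Z.
  H_1: rank ker ∂_1 − rank ∂_2 = (15 − 8) − 4 = 3, and the invariant factors of ∂_2 are all 1, so H_1 ≅ Z^3.
  H_2: rank ker ∂_2 − rank ∂_3 = (4 − 4) − 0 = 0, and there is no ∂_3, so H_2 ≅ 0.

As a check, the Euler characteristic is 9 − 15 + 4 = -2, which agrees with 1 − 3 + 0 = -2.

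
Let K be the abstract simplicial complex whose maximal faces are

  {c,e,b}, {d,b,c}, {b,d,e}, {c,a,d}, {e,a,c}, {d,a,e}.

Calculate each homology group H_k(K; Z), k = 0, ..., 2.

H_0 ≅ Z,  H_1 = 0,  H_2 ≅ Z.

Order the vertices as a < b < c < d < e. Listing each simplex with vertices in this order, K has dimension 2 with simplices:

  0-simplices (5): a, b, c, d, e
  1-simplices (9): ac, ad, ae, bc, bd, be, cd, ce, de
  2-simplices (6): acd, ace, ade, bcd, bce, bde

giving chain groups C_0 ≅ Z^5, C_1 ≅ Z^9, C_2 ≅ Z^6.

Boundary ∂_1: C_1 → C_0 sends each edge [p,q] (with p < q) to q − p. For instance
  ∂bc = c − b.
The resulting 5×9 matrix has rank 4, and its Smith normal form has invariant factors (1,1,1,1).

The boundary map ∂_2: C_2 → C_1 acts by ∂[p,q,r] = [q,r] − [p,r] + [p,q]. For instance
  ∂ace = ce − ae + ac,
  ∂bce = ce − be + bc.
As a 9×6 matrix over Z this has rank 5, with invariant factors (1,1,1,1,1).

Computing H_k = (kernel of ∂_k) / (image of ∂_{k+1}):

  H_0: rank C_0 − rank ∂_1 = 5 − 4 = 1, and the invariant factors of ∂_1 are all 1, so H_0 ≅ Z.
  H_1: rank ker ∂_1 − rank ∂_2 = (9 − 4) − 5 = 0, and the invariant factors of ∂_2 are all 1, so H_1 ≅ 0.
  H_2: rank ker ∂_2 − rank ∂_3 = (6 − 5) − 0 = 1, and there is no ∂_3, so H_2 ≅ Z.

As a check, the Euler characteristic is 5 − 9 + 6 = 2, which agrees with 1 − 0 + 1 = 2.
(K is a triangulation of the 2-sphere S^2.)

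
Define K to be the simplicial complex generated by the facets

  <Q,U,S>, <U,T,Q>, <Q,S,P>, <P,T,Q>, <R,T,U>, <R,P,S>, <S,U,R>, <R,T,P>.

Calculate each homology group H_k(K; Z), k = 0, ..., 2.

H_0 ≅ Z,  H_1 = 0,  H_2 ≅ Z.

Take the total order P < Q < R < S < T < U on the vertex set. Then K (dimension 2) consists of the simplices:

  0-simplices (6): P, Q, R, S, T, U
  1-simplices (12): PQ, PR, PS, PT, QS, QT, QU, RS, RT, RU, SU, TU
  2-simplices (8): PQS, PQT, PRS, PRT, QSU, QTU, RSU, RTU

so the chain groups are C_0 ≅ Z^6, C_1 ≅ Z^12, C_2 ≅ Z^8.

∂_1: C_1 → C_0 is given by ∂[p,q] = [q] − [p]. For instance
  ∂QU = U − Q.
The 6×12 boundary matrix has rank 5 and Smith normal form diag(1,1,1,1,1).

The boundary map ∂_2: C_2 → C_1 sends each 2-simplex [p,q,r] to [q,r] − [p,r] + [p,q]. For instance
  ∂PQS = QS − PS + PQ,
  ∂QSU = SU − QU + QS.
This gives a 12×8 integer matrix of rank 7; reducing to Smith normal form yields diagonal entries (1,1,1,1,1,1,1).

Now H_k = ker ∂_k / im ∂_{k+1}, so:

  H_0: rank C_0 − rank ∂_1 = 6 − 5 = 1, and the invariant factors of ∂_1 are all 1, so H_0 ≅ Z.
  H_1: rank ker ∂_1 − rank ∂_2 = (12 − 5) − 7 = 0, and the invariant factors of ∂_2 are all 1, so H_1 ≅ 0.
  H_2: rank ker ∂_2 − rank ∂_3 = (8 − 7) − 0 = 1, and there is no ∂_3, so H_2 ≅ Z.

As a check, the Euler characteristic is 6 − 12 + 8 = 2, which agrees with 1 − 0 + 1 = 2.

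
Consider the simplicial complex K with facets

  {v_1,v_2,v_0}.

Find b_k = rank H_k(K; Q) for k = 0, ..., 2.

b_0 = 1, b_1 = 0, b_2 = 0.

Take the total order v_0 < v_1 < v_2 on the vertex set. Then K (dimension 2) consists of the simplices:

  0-simplices (3): [v_0], [v_1], [v_2]
  1-simplices (3): [v_0,v_1], [v_0,v_2], [v_1,v_2]
  2-simplices (1): [v_0,v_1,v_2]

Hence C_0 ≅ Z^3, C_1 ≅ Z^3, C_2 ≅ Z^1.

Boundary ∂_1: C_1 → C_0 maps an edge to its endpoints' difference, ∂[p,q] = q − p.
The 3×3 boundary matrix has rank 2 and Smith normal form diag(1,1).

Boundary ∂_2: C_2 → C_1 sends each 2-simplex [p,q,r] to [q,r] − [p,r] + [p,q]. For instance
  ∂[v_0,v_1,v_2] = [v_1,v_2] − [v_0,v_2] + [v_0,v_1].
This gives a 3×1 integer matrix of rank 1; reducing to Smith normal form yields diagonal entries (1).

From H_k ≅ ker(∂_k) / im(∂_{k+1}) we obtain:

  H_0: rank C_0 − rank ∂_1 = 3 − 2 = 1, and the invariant factors of ∂_1 are all 1, so H_0 ≅ Z.
  H_1: rank ker ∂_1 − rank ∂_2 = (3 − 2) − 1 = 0, and the invariant factors of ∂_2 are all 1, so H_1 ≅ 0.
  H_2: rank ker ∂_2 − rank ∂_3 = (1 − 1) − 0 = 0, and there is no ∂_3, so H_2 ≅ 0.

(K is a triangulation of the 2-simplex.)

Hence the Betti numbers are b_0 = 1, b_1 = 0, b_2 = 0.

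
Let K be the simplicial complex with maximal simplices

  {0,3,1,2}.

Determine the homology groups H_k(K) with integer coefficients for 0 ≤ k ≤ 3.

H_0 ≅ Z,  H_1 = 0,  H_2 = 0,  H_3 = 0.

Order the vertices as 0 < 1 < 2 < 3. Listing each simplex with vertices in this order, K has dimension 3 with simplices:

  0-simplices (4): [0], [1], [2], [3]
  1-simplices (6): [0,1], [0,2], [0,3], [1,2], [1,3], [2,3]
  2-simplices (4): [0,1,2], [0,1,3], [0,2,3], [1,2,3]
  3-simplices (1): [0,1,2,3]

Hence C_0 ≅ Z^4, C_1 ≅ Z^6, C_2 ≅ Z^4, C_3 ≅ Z^1.

The boundary map ∂_1: C_1 → C_0 maps an edge to its endpoints' difference, ∂[p,q] = q − p. For instance
  ∂[1,2] = [2] − [1].
As a 4×6 matrix over Z this has rank 3, with invariant factors (1,1,1).

∂_2: C_2 → C_1 maps a triangle to the signed sum of its edges. For instance
  ∂[0,1,2] = [1,2] − [0,2] + [0,1],
  ∂[1,2,3] = [2,3] − [1,3] + [1,2].
This gives a 6×4 integer matrix of rank 3; reducing to Smith normal form yields diagonal entries (1,1,1).

∂_3: C_3 → C_2 sends each 3-simplex σ to the alternating sum Σ_i (−1)^i (σ with its i-th vertex removed). For instance
  ∂[0,1,2,3] = [1,2,3] − [0,2,3] + [0,1,3] − [0,1,2].
The 4×1 boundary matrix has rank 1 and Smith normal form diag(1).

Now H_k = ker ∂_k / im ∂_{k+1}, so:

  H_0: rank C_0 − rank ∂_1 = 4 − 3 = 1, and the invariant factors of ∂_1 are all 1, so H_0 = Z.
  H_1: rank ker ∂_1 − rank ∂_2 = (6 − 3) − 3 = 0, and the invariant factors of ∂_2 are all 1, so H_1 = 0.
  H_2: rank ker ∂_2 − rank ∂_3 = (4 − 3) − 1 = 0, and the invariant factors of ∂_3 are all 1, so H_2 = 0.
  H_3: rank ker ∂_3 − rank ∂_4 = (1 − 1) − 0 = 0, and there is no ∂_4, so H_3 = 0.

(K is a triangulation of the 3-simplex.)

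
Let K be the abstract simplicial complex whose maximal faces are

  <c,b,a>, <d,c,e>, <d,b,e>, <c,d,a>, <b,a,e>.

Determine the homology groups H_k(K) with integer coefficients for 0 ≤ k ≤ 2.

Take the total order a < b < c < d < e on the vertex set. Then K (dimension 2) consists of the simplices:

  0-simplices (5): a, b, c, d, e
  1-simplices (10): ab, ac, ad, ae, bc, bd, be, cd, ce, de
  2-simplices (5): abc, abe, acd, bde, cde

so the chain groups are C_0 ≅ Z^5, C_1 ≅ Z^10, C_2 ≅ Z^5.

Boundary ∂_1: C_1 → C_0 maps an edge to its endpoints' difference, ∂[p,q] = q − p. For instance
  ∂cd = d − c.
The 5×10 boundary matrix has rank 4 and Smith normal form diag(1,1,1,1).

∂_2: C_2 → C_1 sends each 2-simplex [p,q,r] to [q,r] − [p,r] + [p,q]. For instance
  ∂cde = de − ce + cd,
  ∂acd = cd − ad + ac.
The 10×5 boundary matrix has rank 5 and Smith normal form diag(1,1,1,1,1).

Now H_k = ker ∂_k / im ∂_{k+1}, so:

  H_0: rank C_0 − rank ∂_1 = 5 − 4 = 1, and the invariant factors of ∂_1 are all 1, so H_0 = Z.
  H_1: rank ker ∂_1 − rank ∂_2 = (10 − 4) − 5 = 1, and the invariant factors of ∂_2 are all 1, so H_1 = Z.
  H_2: rank ker ∂_2 − rank ∂_3 = (5 − 5) − 0 = 0, and there is no ∂_3, so H_2 = 0.

(K is a triangulation of the Möbius band.)

H_0 = Z,  H_1 = Z,  H_2 = 0.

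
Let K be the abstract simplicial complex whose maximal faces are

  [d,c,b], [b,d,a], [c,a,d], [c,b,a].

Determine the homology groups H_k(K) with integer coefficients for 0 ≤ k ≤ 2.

We work with the vertex ordering a < b < c < d. The simplices of K, each written with vertices in increasing order, are:

  0-simplices (4): a, b, c, d
  1-simplices (6): ab, ac, ad, bc, bd, cd
  2-simplices (4): abc, abd, acd, bcd

Hence C_0 ≅ Z^4, C_1 ≅ Z^6, C_2 ≅ Z^4.

Boundary ∂_1: C_1 → C_0 sends each edge [p,q] (with p < q) to q − p.
The resulting 4×6 matrix has rank 3, and its Smith normal form has invariant factors (1,1,1).

The boundary map ∂_2: C_2 → C_1 sends each 2-simplex [p,q,r] to [q,r] − [p,r] + [p,q]. For instance
  ∂acd = cd − ad + ac,
  ∂abd = bd − ad + ab.
The resulting 6×4 matrix has rank 3, and its Smith normal form has invariant factors (1,1,1).

Computing H_k = (kernel of ∂_k) / (image of ∂_{k+1}):

  H_0: rank C_0 − rank ∂_1 = 4 − 3 = 1, and the invariant factors of ∂_1 are all 1, so H_0 ≅ Z.
  H_1: rank ker ∂_1 − rank ∂_2 = (6 − 3) − 3 = 0, and the invariant factors of ∂_2 are all 1, so H_1 ≅ 0.
  H_2: rank ker ∂_2 − rank ∂_3 = (4 − 3) − 0 = 1, and there is no ∂_3, so H_2 ≅ Z.

As a check, the Euler characteristic is 4 − 6 + 4 = 2, which agrees with 1 − 0 + 1 = 2.

H_0 = Z,  H_1 = 0,  H_2 = Z.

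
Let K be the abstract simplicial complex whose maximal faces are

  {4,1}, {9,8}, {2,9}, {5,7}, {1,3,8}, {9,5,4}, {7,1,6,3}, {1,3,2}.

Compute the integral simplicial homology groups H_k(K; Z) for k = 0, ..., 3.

H_0 ≅ Z,  H_1 ≅ Z^3,  H_2 = 0,  H_3 = 0.

Fix the vertex order 1 < 2 < 3 < 4 < 5 < 6 < 7 < 8 < 9 and write every simplex with vertices in increasing order. Then dim K = 3 and the simplices of K are:

  0-simplices (9): [1], [2], [3], [4], [5], [6], [7], [8], [9]
  1-simplices (17): [1,2], [1,3], [1,4], [1,6], [1,7], [1,8], [2,3], [2,9], [3,6], [3,7], [3,8], [4,5], [4,9], [5,7], [5,9], [6,7], [8,9]
  2-simplices (7): [1,2,3], [1,3,6], [1,3,7], [1,3,8], [1,6,7], [3,6,7], [4,5,9]
  3-simplices (1): [1,3,6,7]

so the chain groups are C_0 ≅ Z^9, C_1 ≅ Z^17, C_2 ≅ Z^7, C_3 ≅ Z^1.

∂_1: C_1 → C_0 maps an edge to its endpoints' difference, ∂[p,q] = q − p.
The resulting 9×17 matrix has rank 8, and its Smith normal form has invariant factors (1,1,1,1,1,1,1,1).

The boundary map ∂_2: C_2 → C_1 maps a triangle to the signed sum of its edges. For instance
  ∂[1,3,8] = [3,8] − [1,8] + [1,3],
  ∂[1,6,7] = [6,7] − [1,7] + [1,6].
The resulting 17×7 matrix has rank 6, and its Smith normal form has invariant factors (1,1,1,1,1,1).

∂_3: C_3 → C_2 sends each 3-simplex σ to the alternating sum Σ_i (−1)^i (σ with its i-th vertex removed). For instance
  ∂[1,3,6,7] = [3,6,7] − [1,6,7] + [1,3,7] − [1,3,6].
As a 7×1 matrix over Z this has rank 1, with invariant factors (1).

Computing H_k = (kernel of ∂_k) / (image of ∂_{k+1}):

  H_0: rank C_0 − rank ∂_1 = 9 − 8 = 1, and the invariant factors of ∂_1 are all 1, so H_0 ≅ Z.
  H_1: rank ker ∂_1 − rank ∂_2 = (17 − 8) − 6 = 3, and the invariant factors of ∂_2 are all 1, so H_1 ≅ Z^3.
  H_2: rank ker ∂_2 − rank ∂_3 = (7 − 6) − 1 = 0, and the invariant factors of ∂_3 are all 1, so H_2 ≅ 0.
  H_3: rank ker ∂_3 − rank ∂_4 = (1 − 1) − 0 = 0, and there is no ∂_4, so H_3 ≅ 0.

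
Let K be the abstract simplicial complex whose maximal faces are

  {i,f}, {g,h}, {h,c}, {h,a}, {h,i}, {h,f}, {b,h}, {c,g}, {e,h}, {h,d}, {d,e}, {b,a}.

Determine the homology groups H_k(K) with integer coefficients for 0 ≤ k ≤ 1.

H_0 = Z,  H_1 = Z^4.

We work with the vertex ordering a < b < c < d < e < f < g < h < i. The simplices of K, each written with vertices in increasing order, are:

  0-simplices (9): a, b, c, d, e, f, g, h, i
  1-simplices (12): ab, ah, bh, cg, ch, de, dh, eh, fh, fi, gh, hi

Hence C_0 ≅ Z^9, C_1 ≅ Z^12.

Boundary ∂_1: C_1 → C_0 is given by ∂[p,q] = [q] − [p]. For instance
  ∂gh = h − g.
This gives a 9×12 integer matrix of rank 8; reducing to Smith normal form yields diagonal entries (1,1,1,1,1,1,1,1).

Reading off H_k = ker ∂_k / im ∂_{k+1}:

  H_0: rank C_0 − rank ∂_1 = 9 − 8 = 1, and the invariant factors of ∂_1 are all 1, so H_0 = Z.
  H_1: rank ker ∂_1 − rank ∂_2 = (12 − 8) − 0 = 4, and there is no ∂_2, so H_1 = Z^4.

As a check, the Euler characteristic is 9 − 12 = -3, which agrees with 1 − 4 = -3.
(K is a triangulation of a wedge of 4 circles.)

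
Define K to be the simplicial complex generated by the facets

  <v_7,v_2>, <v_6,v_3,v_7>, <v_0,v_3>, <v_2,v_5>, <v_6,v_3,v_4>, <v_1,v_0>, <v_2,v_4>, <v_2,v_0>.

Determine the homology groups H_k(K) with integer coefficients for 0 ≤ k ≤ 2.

We work with the vertex ordering v_0 < v_1 < v_2 < v_3 < v_4 < v_5 < v_6 < v_7. The simplices of K, each written with vertices in increasing order, are:

  0-simplices (8): [v_0], [v_1], [v_2], [v_3], [v_4], [v_5], [v_6], [v_7]
  1-simplices (11): [v_0,v_1], [v_0,v_2], [v_0,v_3], [v_2,v_4], [v_2,v_5], [v_2,v_7], [v_3,v_4], [v_3,v_6], [v_3,v_7], [v_4,v_6], [v_6,v_7]
  2-simplices (2): [v_3,v_4,v_6], [v_3,v_6,v_7]

Hence C_0 ≅ Z^8, C_1 ≅ Z^11, C_2 ≅ Z^2.

Boundary ∂_1: C_1 → C_0 is given by ∂[p,q] = [q] − [p]. For instance
  ∂[v_2,v_4] = [v_4] − [v_2].
As a 8×11 matrix over Z this has rank 7, with invariant factors (1,1,1,1,1,1,1).

∂_2: C_2 → C_1 sends each 2-simplex [p,q,r] to [q,r] − [p,r] + [p,q]. For instance
  ∂[v_3,v_6,v_7] = [v_6,v_7] − [v_3,v_7] + [v_3,v_6],
  ∂[v_3,v_4,v_6] = [v_4,v_6] − [v_3,v_6] + [v_3,v_4].
This gives a 11×2 integer matrix of rank 2; reducing to Smith normal form yields diagonal entries (1,1).

Computing H_k = (kernel of ∂_k) / (image of ∂_{k+1}):

  H_0: rank C_0 − rank ∂_1 = 8 − 7 = 1, and the invariant factors of ∂_1 are all 1, so H_0 ≅ Z.
  H_1: rank ker ∂_1 − rank ∂_2 = (11 − 7) − 2 = 2, and the invariant factors of ∂_2 are all 1, so H_1 ≅ Z^2.
  H_2: rank ker ∂_2 − rank ∂_3 = (2 − 2) − 0 = 0, and there is no ∂_3, so H_2 ≅ 0.

As a check, the Euler characteristic is 8 − 11 + 2 = -1, which agrees with 1 − 2 + 0 = -1.

H_0 = Z,  H_1 = Z^2,  H_2 = 0.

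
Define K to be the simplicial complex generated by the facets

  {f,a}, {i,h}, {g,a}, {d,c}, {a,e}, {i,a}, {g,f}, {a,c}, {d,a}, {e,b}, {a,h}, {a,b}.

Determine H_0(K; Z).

H_0 = Z.

Fix the vertex order a < b < c < d < e < f < g < h < i and write every simplex with vertices in increasing order. Then dim K = 1 and the simplices of K are:

  0-simplices (9): a, b, c, d, e, f, g, h, i
  1-simplices (12): ab, ac, ad, ae, af, ag, ah, ai, be, cd, fg, hi

so the chain groups are C_0 ≅ Z^9, C_1 ≅ Z^12.

The boundary map ∂_1: C_1 → C_0 maps an edge to its endpoints' difference, ∂[p,q] = q − p. For instance
  ∂fg = g − f.
This gives a 9×12 integer matrix of rank 8; reducing to Smith normal form yields diagonal entries (1,1,1,1,1,1,1,1).

Now H_k = ker ∂_k / im ∂_{k+1}, so:

  H_0: rank C_0 − rank ∂_1 = 9 − 8 = 1, and the invariant factors of ∂_1 are all 1, so H_0 = Z.

(K is a triangulation of a wedge of 4 circles.)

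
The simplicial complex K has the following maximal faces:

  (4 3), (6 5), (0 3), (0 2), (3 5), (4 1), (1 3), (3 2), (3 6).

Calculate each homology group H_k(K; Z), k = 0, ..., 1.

H_0 = Z,  H_1 = Z^3.

Order the vertices as 0 < 1 < 2 < 3 < 4 < 5 < 6. Listing each simplex with vertices in this order, K has dimension 1 with simplices:

  0-simplices (7): [0], [1], [2], [3], [4], [5], [6]
  1-simplices (9): [0,2], [0,3], [1,3], [1,4], [2,3], [3,4], [3,5], [3,6], [5,6]

so the chain groups are C_0 ≅ Z^7, C_1 ≅ Z^9.

The boundary map ∂_1: C_1 → C_0 sends each edge [p,q] (with p < q) to q − p. For instance
  ∂[3,4] = [4] − [3].
The resulting 7×9 matrix has rank 6, and its Smith normal form has invariant factors (1,1,1,1,1,1).

Now H_k = ker ∂_k / im ∂_{k+1}, so:

  H_0: rank C_0 − rank ∂_1 = 7 − 6 = 1, and the invariant factors of ∂_1 are all 1, so H_0 ≅ Z.
  H_1: rank ker ∂_1 − rank ∂_2 = (9 − 6) − 0 = 3, and there is no ∂_2, so H_1 ≅ Z^3.

As a check, the Euler characteristic is 7 − 9 = -2, which agrees with 1 − 3 = -2.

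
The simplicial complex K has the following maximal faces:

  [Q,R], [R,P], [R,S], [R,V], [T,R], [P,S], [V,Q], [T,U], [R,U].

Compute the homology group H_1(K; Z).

H_1 = Z^3.

Fix the vertex order P < Q < R < S < T < U < V and write every simplex with vertices in increasing order. Then dim K = 1 and the simplices of K are:

  0-simplices (7): P, Q, R, S, T, U, V
  1-simplices (9): PR, PS, QR, QV, RS, RT, RU, RV, TU

Hence C_0 ≅ Z^7, C_1 ≅ Z^9.

Boundary ∂_1: C_1 → C_0 is given by ∂[p,q] = [q] − [p].
As a 7×9 matrix over Z this has rank 6, with invariant factors (1,1,1,1,1,1).

Computing H_k = (kernel of ∂_k) / (image of ∂_{k+1}):

  H_1: rank ker ∂_1 − rank ∂_2 = (9 − 6) − 0 = 3, and there is no ∂_2, so H_1 = Z^3.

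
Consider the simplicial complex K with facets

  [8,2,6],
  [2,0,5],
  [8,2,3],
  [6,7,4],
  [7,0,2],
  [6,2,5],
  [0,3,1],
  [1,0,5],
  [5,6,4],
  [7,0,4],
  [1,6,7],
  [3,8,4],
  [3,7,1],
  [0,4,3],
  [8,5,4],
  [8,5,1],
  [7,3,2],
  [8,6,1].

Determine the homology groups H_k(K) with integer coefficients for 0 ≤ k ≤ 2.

H_0 ≅ Z,  H_1 ≅ Z × Z/2,  H_2 = 0.

K has 9 vertices, 27 edges, 18 triangles.
rank ∂_0 = 0, rank ∂_1 = 8 ⇒ b_0 = 9 − 0 − 8 = 1; all invariant factors of ∂_1 are 1 so no torsion. So H_0 ≅ Z.
rank ∂_1 = 8, rank ∂_2 = 18 ⇒ b_1 = 27 − 8 − 18 = 1; ∂_2 has invariant factor(s) [2] giving torsion. So H_1 ≅ Z × Z/2.
rank ∂_2 = 18, rank ∂_3 = 0 ⇒ b_2 = 18 − 18 − 0 = 0. So H_2 ≅ 0.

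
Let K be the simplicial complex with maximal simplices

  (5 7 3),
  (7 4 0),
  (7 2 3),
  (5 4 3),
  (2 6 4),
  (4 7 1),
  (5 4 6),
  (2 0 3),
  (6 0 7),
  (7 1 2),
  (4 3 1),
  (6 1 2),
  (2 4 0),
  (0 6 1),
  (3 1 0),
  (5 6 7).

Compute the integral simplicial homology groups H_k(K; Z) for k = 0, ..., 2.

Fix the vertex order 0 < 1 < 2 < 3 < 4 < 5 < 6 < 7 and write every simplex with vertices in increasing order. Then dim K = 2 and the simplices of K are:

  0-simplices (8): [0], [1], [2], [3], [4], [5], [6], [7]
  1-simplices (24): (24 of them)
  2-simplices (16): [0,1,3], [0,1,6], [0,2,3], [0,2,4], [0,4,7], [0,6,7], [1,2,6], [1,2,7], [1,3,4], [1,4,7], [2,3,7], [2,4,6], [3,4,5], [3,5,7], [4,5,6], [5,6,7]

Hence C_0 ≅ Z^8, C_1 ≅ Z^24, C_2 ≅ Z^16.

Boundary ∂_1: C_1 → C_0 is given by ∂[p,q] = [q] − [p].
As a 8×24 matrix over Z this has rank 7, with invariant factors (1,1,1,1,1,1,1).

Boundary ∂_2: C_2 → C_1 maps a triangle to the signed sum of its edges. For instance
  ∂[4,5,6] = [5,6] − [4,6] + [4,5],
  ∂[0,6,7] = [6,7] − [0,7] + [0,6].
The 24×16 boundary matrix has rank 15 and Smith normal form diag(1,1,1,1,1,1,1,1,1,1,1,1,1,1,1).

Reading off H_k = ker ∂_k / im ∂_{k+1}:

  H_0: rank C_0 − rank ∂_1 = 8 − 7 = 1, and the invariant factors of ∂_1 are all 1, so H_0 = Z.
  H_1: rank ker ∂_1 − rank ∂_2 = (24 − 7) − 15 = 2, and the invariant factors of ∂_2 are all 1, so H_1 = Z^2.
  H_2: rank ker ∂_2 − rank ∂_3 = (16 − 15) − 0 = 1, and there is no ∂_3, so H_2 = Z.

H_0 = Z,  H_1 = Z^2,  H_2 = Z.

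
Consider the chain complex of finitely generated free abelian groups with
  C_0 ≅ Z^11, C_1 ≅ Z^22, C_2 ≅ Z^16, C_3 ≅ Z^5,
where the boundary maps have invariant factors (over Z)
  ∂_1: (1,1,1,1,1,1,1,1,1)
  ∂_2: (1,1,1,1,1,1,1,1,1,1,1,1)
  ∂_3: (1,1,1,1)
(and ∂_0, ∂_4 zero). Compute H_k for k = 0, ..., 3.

H_0 ≅ Z^2,  H_1 ≅ Z,  H_2 = 0,  H_3 ≅ Z.

H_0: b_0 = 11 − 0 − 9 = 2; torsion from ∂_1 factors > 1: none. So H_0 ≅ Z^2.
H_1: b_1 = 22 − 9 − 12 = 1; torsion from ∂_2 factors > 1: none. So H_1 ≅ Z.
H_2: b_2 = 16 − 12 − 4 = 0; torsion from ∂_3 factors > 1: none. So H_2 ≅ 0.
H_3: b_3 = 5 − 4 − 0 = 1; torsion from ∂_4 factors > 1: none. So H_3 ≅ Z.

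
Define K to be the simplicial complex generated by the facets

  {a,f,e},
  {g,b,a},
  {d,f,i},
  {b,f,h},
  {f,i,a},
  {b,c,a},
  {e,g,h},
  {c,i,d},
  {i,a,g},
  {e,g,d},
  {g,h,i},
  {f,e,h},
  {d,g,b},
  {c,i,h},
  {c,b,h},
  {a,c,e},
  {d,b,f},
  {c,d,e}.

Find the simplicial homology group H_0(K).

H_0 = Z.

Take the total order a < b < c < d < e < f < g < h < i on the vertex set. Then K (dimension 2) consists of the simplices:

  0-simplices (9): a, b, c, d, e, f, g, h, i
  1-simplices (27): ab, ac, ae, af, ag, ai, bc, bd, bf, bg, bh, cd, ce, ch, ci, de, df, dg, di, ef, eg, eh, fh, fi, gh, gi, hi
  2-simplices (18): abc, abg, ace, aef, afi, agi, bch, bdf, bdg, bfh, cde, cdi, chi, deg, dfi, efh, egh, ghi

Hence C_0 ≅ Z^9, C_1 ≅ Z^27, C_2 ≅ Z^18.

Boundary ∂_1: C_1 → C_0 is given by ∂[p,q] = [q] − [p].
This gives a 9×27 integer matrix of rank 8; reducing to Smith normal form yields diagonal entries (1,1,1,1,1,1,1,1).

Boundary ∂_2: C_2 → C_1 maps a triangle to the signed sum of its edges. For instance
  ∂bdf = df − bf + bd,
  ∂bfh = fh − bh + bf.
This gives a 27×18 integer matrix of rank 17; reducing to Smith normal form yields diagonal entries (1,1,1,1,1,1,1,1,1,1,1,1,1,1,1,1,1).

From H_k ≅ ker(∂_k) / im(∂_{k+1}) we obtain:

  H_0: rank C_0 − rank ∂_1 = 9 − 8 = 1, and the invariant factors of ∂_1 are all 1, so H_0 = Z.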